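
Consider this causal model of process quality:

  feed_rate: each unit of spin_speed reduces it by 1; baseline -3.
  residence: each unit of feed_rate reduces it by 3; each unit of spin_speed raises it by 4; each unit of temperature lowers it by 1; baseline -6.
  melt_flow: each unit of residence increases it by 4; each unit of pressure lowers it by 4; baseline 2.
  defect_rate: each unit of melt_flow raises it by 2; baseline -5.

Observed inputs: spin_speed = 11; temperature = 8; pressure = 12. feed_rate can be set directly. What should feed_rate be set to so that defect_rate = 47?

feed_rate = 4

Intervening on feed_rate fixes its value directly, overriding its dependence on spin_speed.
Substituting into the residence equation gives residence = -3*feed_rate + 30.
This gives melt_flow = -12*feed_rate + 74.
Substituting into the defect_rate equation gives defect_rate = -24*feed_rate + 143.
Solve -24*feed_rate + 143 = 47: feed_rate = (47 - 143) / -24 = 4.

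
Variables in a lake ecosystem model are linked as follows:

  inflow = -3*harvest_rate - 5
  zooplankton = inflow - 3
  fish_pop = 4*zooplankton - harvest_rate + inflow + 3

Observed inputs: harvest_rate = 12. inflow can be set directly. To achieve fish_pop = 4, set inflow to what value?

Intervening on inflow fixes its value directly, overriding its dependence on harvest_rate.
Substituting into the fish_pop equation gives fish_pop = 5*inflow - 21.
Solve 5*inflow - 21 = 4: inflow = (4 + 21) / 5 = 5.

inflow = 5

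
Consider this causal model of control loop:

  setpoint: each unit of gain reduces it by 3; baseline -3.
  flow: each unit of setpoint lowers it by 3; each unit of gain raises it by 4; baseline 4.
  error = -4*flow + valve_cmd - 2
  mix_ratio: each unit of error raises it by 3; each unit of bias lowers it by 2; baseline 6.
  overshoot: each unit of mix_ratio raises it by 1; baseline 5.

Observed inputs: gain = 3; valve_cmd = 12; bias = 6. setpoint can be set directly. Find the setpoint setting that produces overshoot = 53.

setpoint = 6

Intervening on setpoint fixes its value directly, overriding its dependence on gain.
Substituting into the flow equation gives flow = -3*setpoint + 16.
error becomes 12*setpoint - 54.
mix_ratio becomes 36*setpoint - 168.
Substituting into the overshoot equation gives overshoot = 36*setpoint - 163.
Solve 36*setpoint - 163 = 53: setpoint = (53 + 163) / 36 = 6.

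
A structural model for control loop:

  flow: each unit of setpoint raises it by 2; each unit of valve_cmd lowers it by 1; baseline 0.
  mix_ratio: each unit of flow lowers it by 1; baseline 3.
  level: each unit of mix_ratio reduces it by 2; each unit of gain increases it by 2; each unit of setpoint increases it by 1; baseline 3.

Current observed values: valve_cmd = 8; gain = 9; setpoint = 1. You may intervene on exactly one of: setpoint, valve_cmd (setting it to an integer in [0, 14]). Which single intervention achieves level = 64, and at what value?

set setpoint = 13

Intervening on setpoint: with other inputs at their observed values, level = 5*setpoint - 1. Solving for 64 gives setpoint = 13, within [0, 14].
Intervening on valve_cmd: level = -2*valve_cmd + 20. Reaching 64 requires valve_cmd = -22, outside [0, 14].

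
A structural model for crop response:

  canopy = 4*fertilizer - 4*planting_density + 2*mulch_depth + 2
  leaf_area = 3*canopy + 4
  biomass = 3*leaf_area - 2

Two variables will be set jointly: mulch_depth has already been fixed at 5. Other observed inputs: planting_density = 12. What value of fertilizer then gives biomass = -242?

With mulch_depth held at 5:
Substituting into the canopy equation gives canopy = 4*fertilizer - 36.
Substituting into the leaf_area equation gives leaf_area = 12*fertilizer - 104.
So biomass = 36*fertilizer - 314.
Solve 36*fertilizer - 314 = -242: fertilizer = (-242 + 314) / 36 = 2.

fertilizer = 2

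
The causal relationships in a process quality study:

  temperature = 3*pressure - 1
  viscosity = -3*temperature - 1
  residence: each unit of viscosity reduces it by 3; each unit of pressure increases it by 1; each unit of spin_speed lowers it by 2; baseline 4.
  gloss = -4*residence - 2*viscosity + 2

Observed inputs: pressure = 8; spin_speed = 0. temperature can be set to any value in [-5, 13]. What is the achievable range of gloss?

Intervening on temperature fixes its value directly, overriding its dependence on pressure.
Substituting into the residence equation gives residence = 9*temperature + 15.
So gloss = -30*temperature - 56.
Linear in temperature, so extremes are at the endpoints: temperature = -5 gives gloss = 94; temperature = 13 gives gloss = -446.

-446 to 94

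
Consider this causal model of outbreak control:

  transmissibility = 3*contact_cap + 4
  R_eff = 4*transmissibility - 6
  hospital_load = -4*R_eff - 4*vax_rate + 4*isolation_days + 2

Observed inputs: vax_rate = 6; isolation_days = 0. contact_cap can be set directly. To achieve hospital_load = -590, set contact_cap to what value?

Substituting into the R_eff equation gives R_eff = 12*contact_cap + 10.
hospital_load becomes -48*contact_cap - 62.
Solve -48*contact_cap - 62 = -590: contact_cap = (-590 + 62) / -48 = 11.

contact_cap = 11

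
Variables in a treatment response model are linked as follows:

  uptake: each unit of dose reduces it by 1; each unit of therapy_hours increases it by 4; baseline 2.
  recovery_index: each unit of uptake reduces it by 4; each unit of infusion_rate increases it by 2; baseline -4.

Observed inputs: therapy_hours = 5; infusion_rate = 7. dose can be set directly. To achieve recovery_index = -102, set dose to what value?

dose = -6

Substituting into the uptake equation gives uptake = -dose + 22.
This gives recovery_index = 4*dose - 78.
Solve 4*dose - 78 = -102: dose = (-102 + 78) / 4 = -6.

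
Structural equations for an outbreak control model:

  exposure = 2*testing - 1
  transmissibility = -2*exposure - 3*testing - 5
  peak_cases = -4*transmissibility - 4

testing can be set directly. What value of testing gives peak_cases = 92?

Substituting into the transmissibility equation gives transmissibility = -7*testing - 3.
peak_cases becomes 28*testing + 8.
Solve 28*testing + 8 = 92: testing = (92 - 8) / 28 = 3.

testing = 3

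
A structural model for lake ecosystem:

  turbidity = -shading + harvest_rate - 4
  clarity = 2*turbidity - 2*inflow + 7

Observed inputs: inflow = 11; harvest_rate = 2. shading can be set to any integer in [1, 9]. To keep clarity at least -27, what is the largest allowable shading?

shading = 4

Substituting into the turbidity equation gives turbidity = -shading - 2.
Substituting into the clarity equation gives clarity = -2*shading - 19.
Require -2*shading - 19 ≥ -27, so shading ≤ 4.
The largest integer in [1, 9] satisfying this is 4.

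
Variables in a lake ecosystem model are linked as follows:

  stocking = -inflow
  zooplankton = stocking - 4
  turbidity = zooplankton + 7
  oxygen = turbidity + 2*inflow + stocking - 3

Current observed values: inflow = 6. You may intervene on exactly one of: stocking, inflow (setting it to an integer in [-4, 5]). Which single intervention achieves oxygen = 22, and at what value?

Intervening on stocking: with other inputs at their observed values, oxygen = 2*stocking + 12. Solving for 22 gives stocking = 5, within [-4, 5].
Intervening on inflow: the paths from inflow to oxygen cancel (net effect zero), leaving oxygen = 0; 22 is unreachable this way.

set stocking = 5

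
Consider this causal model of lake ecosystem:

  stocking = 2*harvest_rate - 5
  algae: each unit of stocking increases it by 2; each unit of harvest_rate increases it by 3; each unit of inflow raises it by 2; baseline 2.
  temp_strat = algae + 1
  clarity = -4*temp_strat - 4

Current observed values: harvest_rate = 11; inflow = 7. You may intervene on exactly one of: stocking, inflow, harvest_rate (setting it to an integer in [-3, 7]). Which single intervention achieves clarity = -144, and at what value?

set harvest_rate = 4

Intervening on stocking: clarity = -8*stocking - 204. Reaching -144 requires stocking = -15/2, not an integer.
Intervening on inflow: clarity = -8*inflow - 284. Reaching -144 requires inflow = -35/2, not an integer.
Intervening on harvest_rate: with other inputs at their observed values, clarity = -28*harvest_rate - 32. Solving for -144 gives harvest_rate = 4, within [-3, 7].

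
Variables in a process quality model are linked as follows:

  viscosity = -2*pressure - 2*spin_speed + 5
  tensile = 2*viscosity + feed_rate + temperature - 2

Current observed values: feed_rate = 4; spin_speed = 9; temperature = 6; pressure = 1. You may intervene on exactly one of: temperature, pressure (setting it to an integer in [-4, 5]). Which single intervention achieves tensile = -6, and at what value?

set pressure = -3

Intervening on temperature: tensile = temperature - 28. Reaching -6 requires temperature = 22, outside [-4, 5].
Intervening on pressure: with other inputs at their observed values, tensile = -4*pressure - 18. Solving for -6 gives pressure = -3, within [-4, 5].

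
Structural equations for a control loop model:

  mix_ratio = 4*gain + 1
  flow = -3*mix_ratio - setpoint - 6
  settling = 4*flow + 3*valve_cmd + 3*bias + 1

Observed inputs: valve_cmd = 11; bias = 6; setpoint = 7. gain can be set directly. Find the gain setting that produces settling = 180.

Substituting into the flow equation gives flow = -12*gain - 16.
So settling = -48*gain - 12.
Solve -48*gain - 12 = 180: gain = (180 + 12) / -48 = -4.

gain = -4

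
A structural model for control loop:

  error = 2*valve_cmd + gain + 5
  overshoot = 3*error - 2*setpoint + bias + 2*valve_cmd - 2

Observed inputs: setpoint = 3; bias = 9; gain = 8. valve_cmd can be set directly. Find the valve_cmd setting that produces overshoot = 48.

Substituting into the error equation gives error = 2*valve_cmd + 13.
overshoot becomes 8*valve_cmd + 40.
Solve 8*valve_cmd + 40 = 48: valve_cmd = (48 - 40) / 8 = 1.

valve_cmd = 1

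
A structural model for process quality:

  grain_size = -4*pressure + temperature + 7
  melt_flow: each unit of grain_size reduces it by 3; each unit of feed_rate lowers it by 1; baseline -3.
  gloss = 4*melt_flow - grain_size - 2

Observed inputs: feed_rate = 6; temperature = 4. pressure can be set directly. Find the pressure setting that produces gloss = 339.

pressure = 10

Substituting into the grain_size equation gives grain_size = -4*pressure + 11.
melt_flow becomes 12*pressure - 42.
Substituting into the gloss equation gives gloss = 52*pressure - 181.
Solve 52*pressure - 181 = 339: pressure = (339 + 181) / 52 = 10.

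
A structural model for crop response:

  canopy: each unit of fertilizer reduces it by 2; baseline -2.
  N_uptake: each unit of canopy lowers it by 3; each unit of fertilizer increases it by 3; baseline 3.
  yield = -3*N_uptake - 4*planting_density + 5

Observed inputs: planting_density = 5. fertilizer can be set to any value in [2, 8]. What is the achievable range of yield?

Substituting into the N_uptake equation gives N_uptake = 9*fertilizer + 9.
Substituting into the yield equation gives yield = -27*fertilizer - 42.
Linear in fertilizer, so extremes are at the endpoints: fertilizer = 2 gives yield = -96; fertilizer = 8 gives yield = -258.

-258 to -96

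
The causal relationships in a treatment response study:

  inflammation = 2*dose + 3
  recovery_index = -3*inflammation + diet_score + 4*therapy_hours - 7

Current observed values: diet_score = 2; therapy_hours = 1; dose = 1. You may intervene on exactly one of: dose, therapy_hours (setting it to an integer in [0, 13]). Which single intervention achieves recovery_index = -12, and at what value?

set therapy_hours = 2

Intervening on dose: recovery_index = -6*dose - 10. Reaching -12 requires dose = 1/3, not an integer.
Intervening on therapy_hours: with other inputs at their observed values, recovery_index = 4*therapy_hours - 20. Solving for -12 gives therapy_hours = 2, within [0, 13].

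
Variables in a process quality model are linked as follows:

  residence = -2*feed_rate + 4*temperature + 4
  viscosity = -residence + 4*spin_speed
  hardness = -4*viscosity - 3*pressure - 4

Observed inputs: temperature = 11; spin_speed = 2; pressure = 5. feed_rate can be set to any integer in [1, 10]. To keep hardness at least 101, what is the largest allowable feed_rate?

feed_rate = 5

Substituting into the residence equation gives residence = -2*feed_rate + 48.
This gives viscosity = 2*feed_rate - 40.
Substituting into the hardness equation gives hardness = -8*feed_rate + 141.
Require -8*feed_rate + 141 ≥ 101, so feed_rate ≤ 5.
The largest integer in [1, 10] satisfying this is 5.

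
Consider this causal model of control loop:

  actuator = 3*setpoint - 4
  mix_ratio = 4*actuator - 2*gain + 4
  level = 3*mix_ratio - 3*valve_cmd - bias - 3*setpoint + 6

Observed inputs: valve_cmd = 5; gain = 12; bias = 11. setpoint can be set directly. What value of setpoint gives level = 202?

setpoint = 10

Substituting into the mix_ratio equation gives mix_ratio = 12*setpoint - 36.
This gives level = 33*setpoint - 128.
Solve 33*setpoint - 128 = 202: setpoint = (202 + 128) / 33 = 10.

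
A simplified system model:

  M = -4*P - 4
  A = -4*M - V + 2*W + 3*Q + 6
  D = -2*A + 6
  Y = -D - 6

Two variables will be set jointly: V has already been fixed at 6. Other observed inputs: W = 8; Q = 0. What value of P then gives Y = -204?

With V held at 6:
Substituting into the A equation gives A = 16*P + 32.
Substituting into the D equation gives D = -32*P - 58.
Substituting into the Y equation gives Y = 32*P + 52.
Solve 32*P + 52 = -204: P = (-204 - 52) / 32 = -8.

P = -8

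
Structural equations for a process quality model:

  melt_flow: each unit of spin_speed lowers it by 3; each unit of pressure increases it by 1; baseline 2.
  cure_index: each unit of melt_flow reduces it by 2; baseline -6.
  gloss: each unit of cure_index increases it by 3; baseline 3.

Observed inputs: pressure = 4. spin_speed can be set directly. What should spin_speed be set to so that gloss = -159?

spin_speed = -6

Substituting into the melt_flow equation gives melt_flow = -3*spin_speed + 6.
Substituting into the cure_index equation gives cure_index = 6*spin_speed - 18.
Substituting into the gloss equation gives gloss = 18*spin_speed - 51.
Solve 18*spin_speed - 51 = -159: spin_speed = (-159 + 51) / 18 = -6.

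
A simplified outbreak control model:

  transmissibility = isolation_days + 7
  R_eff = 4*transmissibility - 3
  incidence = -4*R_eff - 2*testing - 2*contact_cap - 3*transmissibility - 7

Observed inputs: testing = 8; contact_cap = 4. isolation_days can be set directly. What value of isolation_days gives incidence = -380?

Substituting into the R_eff equation gives R_eff = 4*isolation_days + 25.
incidence becomes -19*isolation_days - 152.
Solve -19*isolation_days - 152 = -380: isolation_days = (-380 + 152) / -19 = 12.

isolation_days = 12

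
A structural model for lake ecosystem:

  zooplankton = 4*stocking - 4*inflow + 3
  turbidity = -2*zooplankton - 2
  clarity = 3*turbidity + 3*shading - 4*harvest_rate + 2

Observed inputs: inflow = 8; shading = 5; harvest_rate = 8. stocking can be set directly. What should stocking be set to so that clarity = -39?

Substituting into the zooplankton equation gives zooplankton = 4*stocking - 29.
Substituting into the turbidity equation gives turbidity = -8*stocking + 56.
Substituting into the clarity equation gives clarity = -24*stocking + 153.
Solve -24*stocking + 153 = -39: stocking = (-39 - 153) / -24 = 8.

stocking = 8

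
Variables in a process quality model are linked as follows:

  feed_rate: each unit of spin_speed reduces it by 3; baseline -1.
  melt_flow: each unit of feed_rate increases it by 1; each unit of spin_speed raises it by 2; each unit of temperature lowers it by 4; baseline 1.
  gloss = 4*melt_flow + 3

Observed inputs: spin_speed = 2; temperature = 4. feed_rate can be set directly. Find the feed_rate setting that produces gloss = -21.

Intervening on feed_rate fixes its value directly, overriding its dependence on spin_speed.
Substituting into the melt_flow equation gives melt_flow = feed_rate - 11.
This gives gloss = 4*feed_rate - 41.
Solve 4*feed_rate - 41 = -21: feed_rate = (-21 + 41) / 4 = 5.

feed_rate = 5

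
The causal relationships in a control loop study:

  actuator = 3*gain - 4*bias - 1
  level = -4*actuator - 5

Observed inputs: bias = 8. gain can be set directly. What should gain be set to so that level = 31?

Substituting into the actuator equation gives actuator = 3*gain - 33.
Substituting into the level equation gives level = -12*gain + 127.
Solve -12*gain + 127 = 31: gain = (31 - 127) / -12 = 8.

gain = 8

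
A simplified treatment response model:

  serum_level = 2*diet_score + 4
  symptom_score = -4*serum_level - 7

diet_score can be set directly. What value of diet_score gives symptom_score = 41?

diet_score = -8

Substituting into the symptom_score equation gives symptom_score = -8*diet_score - 23.
Solve -8*diet_score - 23 = 41: diet_score = (41 + 23) / -8 = -8.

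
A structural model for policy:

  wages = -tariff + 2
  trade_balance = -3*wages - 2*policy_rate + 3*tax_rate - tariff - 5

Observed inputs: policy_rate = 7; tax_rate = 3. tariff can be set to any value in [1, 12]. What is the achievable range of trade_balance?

-14 to 8

Substituting into the trade_balance equation gives trade_balance = 2*tariff - 16.
Linear in tariff, so extremes are at the endpoints: tariff = 1 gives trade_balance = -14; tariff = 12 gives trade_balance = 8.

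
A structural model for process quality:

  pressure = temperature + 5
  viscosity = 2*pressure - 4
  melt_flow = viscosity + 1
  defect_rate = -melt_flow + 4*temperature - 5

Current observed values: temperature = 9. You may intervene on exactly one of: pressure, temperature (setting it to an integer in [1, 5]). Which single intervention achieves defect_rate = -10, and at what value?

Intervening on pressure: defect_rate = -2*pressure + 34. Reaching -10 requires pressure = 22, outside [1, 5].
Intervening on temperature: with other inputs at their observed values, defect_rate = 2*temperature - 12. Solving for -10 gives temperature = 1, within [1, 5].

set temperature = 1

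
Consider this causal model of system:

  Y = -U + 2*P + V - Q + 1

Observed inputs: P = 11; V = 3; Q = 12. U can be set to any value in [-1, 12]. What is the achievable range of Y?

Substituting into the Y equation gives Y = -U + 14.
Linear in U, so extremes are at the endpoints: U = -1 gives Y = 15; U = 12 gives Y = 2.

2 to 15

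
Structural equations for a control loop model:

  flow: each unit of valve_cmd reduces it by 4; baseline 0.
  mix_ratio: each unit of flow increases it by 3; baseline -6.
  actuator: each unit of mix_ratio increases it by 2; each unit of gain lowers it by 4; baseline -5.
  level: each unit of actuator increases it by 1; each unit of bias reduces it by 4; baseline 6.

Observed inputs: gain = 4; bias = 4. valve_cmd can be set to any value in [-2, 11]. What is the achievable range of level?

-307 to 5

Substituting into the mix_ratio equation gives mix_ratio = -12*valve_cmd - 6.
So actuator = -24*valve_cmd - 33.
So level = -24*valve_cmd - 43.
Linear in valve_cmd, so extremes are at the endpoints: valve_cmd = -2 gives level = 5; valve_cmd = 11 gives level = -307.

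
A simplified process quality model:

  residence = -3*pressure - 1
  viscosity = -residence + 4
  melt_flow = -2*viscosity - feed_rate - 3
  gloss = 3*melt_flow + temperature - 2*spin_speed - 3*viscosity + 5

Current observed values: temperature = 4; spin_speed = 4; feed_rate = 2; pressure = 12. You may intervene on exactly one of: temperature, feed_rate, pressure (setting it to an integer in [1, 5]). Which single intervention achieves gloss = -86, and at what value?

set pressure = 1

Intervening on temperature: gloss = temperature - 387. Reaching -86 requires temperature = 301, outside [1, 5].
Intervening on feed_rate: gloss = -3*feed_rate - 377. Reaching -86 requires feed_rate = -97, outside [1, 5].
Intervening on pressure: with other inputs at their observed values, gloss = -27*pressure - 59. Solving for -86 gives pressure = 1, within [1, 5].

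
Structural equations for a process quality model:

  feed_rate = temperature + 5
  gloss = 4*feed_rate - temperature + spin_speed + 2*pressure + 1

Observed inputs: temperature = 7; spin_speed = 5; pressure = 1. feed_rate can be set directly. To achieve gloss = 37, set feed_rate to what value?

feed_rate = 9

Intervening on feed_rate fixes its value directly, overriding its dependence on temperature.
Substituting into the gloss equation gives gloss = 4*feed_rate + 1.
Solve 4*feed_rate + 1 = 37: feed_rate = (37 - 1) / 4 = 9.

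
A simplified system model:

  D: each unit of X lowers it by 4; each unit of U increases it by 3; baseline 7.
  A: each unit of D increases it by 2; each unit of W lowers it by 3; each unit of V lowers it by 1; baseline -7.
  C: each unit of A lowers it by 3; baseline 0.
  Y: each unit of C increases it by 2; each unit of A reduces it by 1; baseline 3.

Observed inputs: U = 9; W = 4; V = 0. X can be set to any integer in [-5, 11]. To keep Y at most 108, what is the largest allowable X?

Substituting into the D equation gives D = -4*X + 34.
Substituting into the A equation gives A = -8*X + 49.
Substituting into the C equation gives C = 24*X - 147.
Substituting into the Y equation gives Y = 56*X - 340.
Require 56*X - 340 ≤ 108, so X ≤ 8.
The largest integer in [-5, 11] satisfying this is 8.

X = 8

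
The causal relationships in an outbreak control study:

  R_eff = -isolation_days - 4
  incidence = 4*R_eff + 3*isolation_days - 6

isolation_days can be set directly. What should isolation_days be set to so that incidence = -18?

Substituting into the incidence equation gives incidence = -isolation_days - 22.
Solve -isolation_days - 22 = -18: isolation_days = (-18 + 22) / -1 = -4.

isolation_days = -4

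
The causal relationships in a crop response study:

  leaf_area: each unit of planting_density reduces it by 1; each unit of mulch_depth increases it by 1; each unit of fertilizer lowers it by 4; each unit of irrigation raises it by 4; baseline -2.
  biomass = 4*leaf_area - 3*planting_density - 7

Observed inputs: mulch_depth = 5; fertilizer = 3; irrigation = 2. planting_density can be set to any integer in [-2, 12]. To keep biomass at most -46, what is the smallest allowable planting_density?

planting_density = 5

Substituting into the leaf_area equation gives leaf_area = -planting_density - 1.
Substituting into the biomass equation gives biomass = -7*planting_density - 11.
Require -7*planting_density - 11 ≤ -46, so planting_density ≥ 5.
The smallest integer in [-2, 12] satisfying this is 5.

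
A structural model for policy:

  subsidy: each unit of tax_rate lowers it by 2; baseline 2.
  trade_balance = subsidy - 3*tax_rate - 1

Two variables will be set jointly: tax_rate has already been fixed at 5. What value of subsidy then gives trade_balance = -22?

subsidy = -6

With tax_rate held at 5:
Intervening on subsidy fixes its value directly, overriding its dependence on tax_rate.
Substituting into the trade_balance equation gives trade_balance = subsidy - 16.
Solve subsidy - 16 = -22: subsidy = (-22 + 16) / 1 = -6.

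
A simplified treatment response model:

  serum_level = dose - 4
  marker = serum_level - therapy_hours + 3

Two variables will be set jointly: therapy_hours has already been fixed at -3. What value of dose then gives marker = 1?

dose = -1

With therapy_hours held at -3:
Substituting into the marker equation gives marker = dose + 2.
Solve dose + 2 = 1: dose = (1 - 2) / 1 = -1.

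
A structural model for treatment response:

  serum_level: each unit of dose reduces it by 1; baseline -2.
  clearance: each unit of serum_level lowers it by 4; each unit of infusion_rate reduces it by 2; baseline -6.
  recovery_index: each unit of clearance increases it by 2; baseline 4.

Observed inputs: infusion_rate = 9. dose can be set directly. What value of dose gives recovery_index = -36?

dose = -1

Substituting into the clearance equation gives clearance = 4*dose - 16.
Substituting into the recovery_index equation gives recovery_index = 8*dose - 28.
Solve 8*dose - 28 = -36: dose = (-36 + 28) / 8 = -1.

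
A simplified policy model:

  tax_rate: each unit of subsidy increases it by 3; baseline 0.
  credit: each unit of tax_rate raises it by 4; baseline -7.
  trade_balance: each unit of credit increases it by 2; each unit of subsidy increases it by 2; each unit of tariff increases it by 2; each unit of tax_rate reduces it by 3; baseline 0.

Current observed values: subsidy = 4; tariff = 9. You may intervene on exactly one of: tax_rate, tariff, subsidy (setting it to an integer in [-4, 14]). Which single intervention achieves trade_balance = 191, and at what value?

Intervening on tax_rate: trade_balance = 5*tax_rate + 12. Reaching 191 requires tax_rate = 179/5, not an integer.
Intervening on tariff: trade_balance = 2*tariff + 54. Reaching 191 requires tariff = 137/2, not an integer.
Intervening on subsidy: with other inputs at their observed values, trade_balance = 17*subsidy + 4. Solving for 191 gives subsidy = 11, within [-4, 14].

set subsidy = 11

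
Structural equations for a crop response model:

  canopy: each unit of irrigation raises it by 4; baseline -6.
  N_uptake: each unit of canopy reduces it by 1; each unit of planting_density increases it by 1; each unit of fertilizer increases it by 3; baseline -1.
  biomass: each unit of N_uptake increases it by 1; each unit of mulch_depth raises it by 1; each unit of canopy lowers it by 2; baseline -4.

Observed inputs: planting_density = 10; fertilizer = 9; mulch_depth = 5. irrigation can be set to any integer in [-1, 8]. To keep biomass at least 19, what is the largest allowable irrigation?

irrigation = 3

Substituting into the N_uptake equation gives N_uptake = -4*irrigation + 42.
Substituting into the biomass equation gives biomass = -12*irrigation + 55.
Require -12*irrigation + 55 ≥ 19, so irrigation ≤ 3.
The largest integer in [-1, 8] satisfying this is 3.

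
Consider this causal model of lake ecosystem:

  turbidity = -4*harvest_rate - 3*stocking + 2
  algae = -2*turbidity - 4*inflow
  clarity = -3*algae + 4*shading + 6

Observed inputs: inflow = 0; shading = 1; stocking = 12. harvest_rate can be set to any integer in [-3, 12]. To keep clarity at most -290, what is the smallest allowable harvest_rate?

Substituting into the turbidity equation gives turbidity = -4*harvest_rate - 34.
Substituting into the algae equation gives algae = 8*harvest_rate + 68.
So clarity = -24*harvest_rate - 194.
Require -24*harvest_rate - 194 ≤ -290, so harvest_rate ≥ 4.
The smallest integer in [-3, 12] satisfying this is 4.

harvest_rate = 4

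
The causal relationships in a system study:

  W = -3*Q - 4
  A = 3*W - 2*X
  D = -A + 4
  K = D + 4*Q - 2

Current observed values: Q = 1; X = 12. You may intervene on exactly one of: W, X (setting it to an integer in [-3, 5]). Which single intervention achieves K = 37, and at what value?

set X = 5

Intervening on W: K = -3*W + 30. Reaching 37 requires W = -7/3, not an integer.
Intervening on X: with other inputs at their observed values, K = 2*X + 27. Solving for 37 gives X = 5, within [-3, 5].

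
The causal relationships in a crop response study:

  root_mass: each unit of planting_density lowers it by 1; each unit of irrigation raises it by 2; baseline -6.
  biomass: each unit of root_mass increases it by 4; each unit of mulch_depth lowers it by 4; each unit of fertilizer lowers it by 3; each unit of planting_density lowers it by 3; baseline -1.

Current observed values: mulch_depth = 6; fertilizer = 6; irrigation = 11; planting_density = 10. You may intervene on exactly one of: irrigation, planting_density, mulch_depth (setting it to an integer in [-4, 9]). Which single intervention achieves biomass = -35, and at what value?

set planting_density = 8

Intervening on irrigation: biomass = 8*irrigation - 137. Reaching -35 requires irrigation = 51/4, not an integer.
Intervening on planting_density: with other inputs at their observed values, biomass = -7*planting_density + 21. Solving for -35 gives planting_density = 8, within [-4, 9].
Intervening on mulch_depth: biomass = -4*mulch_depth - 25. Reaching -35 requires mulch_depth = 5/2, not an integer.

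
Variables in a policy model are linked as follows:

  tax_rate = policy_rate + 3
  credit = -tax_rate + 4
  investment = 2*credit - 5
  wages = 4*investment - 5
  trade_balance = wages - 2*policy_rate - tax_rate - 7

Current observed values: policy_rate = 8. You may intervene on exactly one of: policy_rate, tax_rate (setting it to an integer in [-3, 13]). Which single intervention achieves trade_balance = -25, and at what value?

set tax_rate = 1

Intervening on policy_rate: trade_balance = -11*policy_rate - 27. Reaching -25 requires policy_rate = -2/11, not an integer.
Intervening on tax_rate: with other inputs at their observed values, trade_balance = -9*tax_rate - 16. Solving for -25 gives tax_rate = 1, within [-3, 13].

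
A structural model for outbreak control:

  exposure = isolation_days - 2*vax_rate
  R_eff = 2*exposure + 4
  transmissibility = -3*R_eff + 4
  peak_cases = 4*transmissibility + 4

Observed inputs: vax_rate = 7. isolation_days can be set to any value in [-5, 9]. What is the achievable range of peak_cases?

92 to 428

Substituting into the exposure equation gives exposure = isolation_days - 14.
This gives R_eff = 2*isolation_days - 24.
This gives transmissibility = -6*isolation_days + 76.
Substituting into the peak_cases equation gives peak_cases = -24*isolation_days + 308.
Linear in isolation_days, so extremes are at the endpoints: isolation_days = -5 gives peak_cases = 428; isolation_days = 9 gives peak_cases = 92.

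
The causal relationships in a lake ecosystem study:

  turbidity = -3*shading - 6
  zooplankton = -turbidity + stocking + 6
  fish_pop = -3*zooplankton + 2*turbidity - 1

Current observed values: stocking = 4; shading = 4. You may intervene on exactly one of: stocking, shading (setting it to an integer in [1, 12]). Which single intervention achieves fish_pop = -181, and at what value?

Intervening on stocking: fish_pop = -3*stocking - 109. Reaching -181 requires stocking = 24, outside [1, 12].
Intervening on shading: with other inputs at their observed values, fish_pop = -15*shading - 61. Solving for -181 gives shading = 8, within [1, 12].

set shading = 8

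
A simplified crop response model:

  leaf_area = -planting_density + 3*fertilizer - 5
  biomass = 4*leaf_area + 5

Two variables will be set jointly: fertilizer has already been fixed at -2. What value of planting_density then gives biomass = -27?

planting_density = -3

With fertilizer held at -2:
Substituting into the leaf_area equation gives leaf_area = -planting_density - 11.
This gives biomass = -4*planting_density - 39.
Solve -4*planting_density - 39 = -27: planting_density = (-27 + 39) / -4 = -3.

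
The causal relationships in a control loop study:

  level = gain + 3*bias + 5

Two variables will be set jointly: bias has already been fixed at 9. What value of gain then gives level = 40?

With bias held at 9:
Substituting into the level equation gives level = gain + 32.
Solve gain + 32 = 40: gain = (40 - 32) / 1 = 8.

gain = 8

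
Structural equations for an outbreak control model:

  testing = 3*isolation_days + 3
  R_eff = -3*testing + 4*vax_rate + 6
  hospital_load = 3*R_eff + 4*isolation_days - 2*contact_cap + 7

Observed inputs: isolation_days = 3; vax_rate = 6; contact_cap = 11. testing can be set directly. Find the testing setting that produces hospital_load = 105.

Intervening on testing fixes its value directly, overriding its dependence on isolation_days.
Substituting into the R_eff equation gives R_eff = -3*testing + 30.
hospital_load becomes -9*testing + 87.
Solve -9*testing + 87 = 105: testing = (105 - 87) / -9 = -2.

testing = -2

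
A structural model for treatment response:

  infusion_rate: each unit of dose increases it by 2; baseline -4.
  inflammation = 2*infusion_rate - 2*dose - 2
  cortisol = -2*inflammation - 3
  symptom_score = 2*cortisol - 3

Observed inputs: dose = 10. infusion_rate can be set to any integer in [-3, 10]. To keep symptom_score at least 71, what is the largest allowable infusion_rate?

infusion_rate = 1

Intervening on infusion_rate fixes its value directly, overriding its dependence on dose.
Substituting into the inflammation equation gives inflammation = 2*infusion_rate - 22.
So cortisol = -4*infusion_rate + 41.
Substituting into the symptom_score equation gives symptom_score = -8*infusion_rate + 79.
Require -8*infusion_rate + 79 ≥ 71, so infusion_rate ≤ 1.
The largest integer in [-3, 10] satisfying this is 1.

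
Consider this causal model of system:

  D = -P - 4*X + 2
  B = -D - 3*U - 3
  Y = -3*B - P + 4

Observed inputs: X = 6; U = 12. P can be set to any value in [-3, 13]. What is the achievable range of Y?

Substituting into the D equation gives D = -P - 22.
So B = P - 17.
Substituting into the Y equation gives Y = -4*P + 55.
Linear in P, so extremes are at the endpoints: P = -3 gives Y = 67; P = 13 gives Y = 3.

3 to 67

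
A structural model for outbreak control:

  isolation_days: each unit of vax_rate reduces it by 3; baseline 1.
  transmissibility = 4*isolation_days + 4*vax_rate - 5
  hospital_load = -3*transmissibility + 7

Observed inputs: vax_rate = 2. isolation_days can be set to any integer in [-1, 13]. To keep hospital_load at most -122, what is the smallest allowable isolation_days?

isolation_days = 10

Intervening on isolation_days fixes its value directly, overriding its dependence on vax_rate.
Substituting into the transmissibility equation gives transmissibility = 4*isolation_days + 3.
So hospital_load = -12*isolation_days - 2.
Require -12*isolation_days - 2 ≤ -122, so isolation_days ≥ 10.
The smallest integer in [-1, 13] satisfying this is 10.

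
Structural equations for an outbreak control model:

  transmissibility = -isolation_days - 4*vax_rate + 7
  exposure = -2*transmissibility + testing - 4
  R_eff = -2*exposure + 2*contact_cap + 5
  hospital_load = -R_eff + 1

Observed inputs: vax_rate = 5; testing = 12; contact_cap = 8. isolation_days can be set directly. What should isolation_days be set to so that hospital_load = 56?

isolation_days = 2

Substituting into the transmissibility equation gives transmissibility = -isolation_days - 13.
Substituting into the exposure equation gives exposure = 2*isolation_days + 34.
Substituting into the R_eff equation gives R_eff = -4*isolation_days - 47.
hospital_load becomes 4*isolation_days + 48.
Solve 4*isolation_days + 48 = 56: isolation_days = (56 - 48) / 4 = 2.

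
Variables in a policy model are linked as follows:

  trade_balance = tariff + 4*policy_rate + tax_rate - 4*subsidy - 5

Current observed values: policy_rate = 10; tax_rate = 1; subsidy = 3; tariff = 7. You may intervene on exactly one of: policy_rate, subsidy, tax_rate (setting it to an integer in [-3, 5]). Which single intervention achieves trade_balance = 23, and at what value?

Intervening on policy_rate: trade_balance = 4*policy_rate - 9. Reaching 23 requires policy_rate = 8, outside [-3, 5].
Intervening on subsidy: with other inputs at their observed values, trade_balance = -4*subsidy + 43. Solving for 23 gives subsidy = 5, within [-3, 5].
Intervening on tax_rate: trade_balance = tax_rate + 30. Reaching 23 requires tax_rate = -7, outside [-3, 5].

set subsidy = 5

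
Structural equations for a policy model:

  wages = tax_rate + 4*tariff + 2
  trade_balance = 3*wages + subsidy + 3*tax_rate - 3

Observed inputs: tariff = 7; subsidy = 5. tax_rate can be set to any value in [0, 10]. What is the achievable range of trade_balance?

Substituting into the wages equation gives wages = tax_rate + 30.
Substituting into the trade_balance equation gives trade_balance = 6*tax_rate + 92.
Linear in tax_rate, so extremes are at the endpoints: tax_rate = 0 gives trade_balance = 92; tax_rate = 10 gives trade_balance = 152.

92 to 152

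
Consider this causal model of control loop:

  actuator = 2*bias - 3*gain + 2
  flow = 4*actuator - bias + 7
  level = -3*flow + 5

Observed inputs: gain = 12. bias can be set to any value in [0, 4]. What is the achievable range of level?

308 to 392

Substituting into the actuator equation gives actuator = 2*bias - 34.
Substituting into the flow equation gives flow = 7*bias - 129.
This gives level = -21*bias + 392.
Linear in bias, so extremes are at the endpoints: bias = 0 gives level = 392; bias = 4 gives level = 308.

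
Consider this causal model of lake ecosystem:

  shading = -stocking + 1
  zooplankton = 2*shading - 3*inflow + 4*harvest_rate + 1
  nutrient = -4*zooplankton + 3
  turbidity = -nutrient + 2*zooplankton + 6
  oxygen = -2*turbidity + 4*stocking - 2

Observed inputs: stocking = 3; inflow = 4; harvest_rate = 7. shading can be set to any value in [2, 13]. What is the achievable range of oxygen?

Intervening on shading fixes its value directly, overriding its dependence on stocking.
Substituting into the zooplankton equation gives zooplankton = 2*shading + 17.
nutrient becomes -8*shading - 65.
This gives turbidity = 12*shading + 105.
Substituting into the oxygen equation gives oxygen = -24*shading - 200.
Linear in shading, so extremes are at the endpoints: shading = 2 gives oxygen = -248; shading = 13 gives oxygen = -512.

-512 to -248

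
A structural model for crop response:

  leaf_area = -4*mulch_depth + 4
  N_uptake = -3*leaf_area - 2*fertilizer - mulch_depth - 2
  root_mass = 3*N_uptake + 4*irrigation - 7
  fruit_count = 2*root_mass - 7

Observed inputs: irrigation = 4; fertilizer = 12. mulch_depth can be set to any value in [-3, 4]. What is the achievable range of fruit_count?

-415 to 47

Substituting into the N_uptake equation gives N_uptake = 11*mulch_depth - 38.
Substituting into the root_mass equation gives root_mass = 33*mulch_depth - 105.
So fruit_count = 66*mulch_depth - 217.
Linear in mulch_depth, so extremes are at the endpoints: mulch_depth = -3 gives fruit_count = -415; mulch_depth = 4 gives fruit_count = 47.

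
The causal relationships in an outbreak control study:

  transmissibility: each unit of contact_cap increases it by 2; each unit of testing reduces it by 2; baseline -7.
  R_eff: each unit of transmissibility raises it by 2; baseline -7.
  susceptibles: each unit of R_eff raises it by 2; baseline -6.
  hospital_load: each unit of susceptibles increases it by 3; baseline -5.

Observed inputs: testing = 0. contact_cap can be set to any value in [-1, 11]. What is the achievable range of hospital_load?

-173 to 115

Substituting into the transmissibility equation gives transmissibility = 2*contact_cap - 7.
Substituting into the R_eff equation gives R_eff = 4*contact_cap - 21.
Substituting into the susceptibles equation gives susceptibles = 8*contact_cap - 48.
So hospital_load = 24*contact_cap - 149.
Linear in contact_cap, so extremes are at the endpoints: contact_cap = -1 gives hospital_load = -173; contact_cap = 11 gives hospital_load = 115.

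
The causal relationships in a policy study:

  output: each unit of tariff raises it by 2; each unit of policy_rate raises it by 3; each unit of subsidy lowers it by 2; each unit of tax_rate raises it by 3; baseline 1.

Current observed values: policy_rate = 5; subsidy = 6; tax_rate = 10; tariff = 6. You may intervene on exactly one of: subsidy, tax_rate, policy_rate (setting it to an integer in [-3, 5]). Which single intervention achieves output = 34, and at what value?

Intervening on subsidy: output = -2*subsidy + 58. Reaching 34 requires subsidy = 12, outside [-3, 5].
Intervening on tax_rate: output = 3*tax_rate + 16. Reaching 34 requires tax_rate = 6, outside [-3, 5].
Intervening on policy_rate: with other inputs at their observed values, output = 3*policy_rate + 31. Solving for 34 gives policy_rate = 1, within [-3, 5].

set policy_rate = 1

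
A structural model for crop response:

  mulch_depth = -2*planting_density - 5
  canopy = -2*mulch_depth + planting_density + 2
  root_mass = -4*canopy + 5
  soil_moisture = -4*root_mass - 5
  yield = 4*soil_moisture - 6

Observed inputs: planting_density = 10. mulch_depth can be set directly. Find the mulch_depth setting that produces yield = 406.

Intervening on mulch_depth fixes its value directly, overriding its dependence on planting_density.
Substituting into the canopy equation gives canopy = -2*mulch_depth + 12.
Substituting into the root_mass equation gives root_mass = 8*mulch_depth - 43.
Substituting into the soil_moisture equation gives soil_moisture = -32*mulch_depth + 167.
This gives yield = -128*mulch_depth + 662.
Solve -128*mulch_depth + 662 = 406: mulch_depth = (406 - 662) / -128 = 2.

mulch_depth = 2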